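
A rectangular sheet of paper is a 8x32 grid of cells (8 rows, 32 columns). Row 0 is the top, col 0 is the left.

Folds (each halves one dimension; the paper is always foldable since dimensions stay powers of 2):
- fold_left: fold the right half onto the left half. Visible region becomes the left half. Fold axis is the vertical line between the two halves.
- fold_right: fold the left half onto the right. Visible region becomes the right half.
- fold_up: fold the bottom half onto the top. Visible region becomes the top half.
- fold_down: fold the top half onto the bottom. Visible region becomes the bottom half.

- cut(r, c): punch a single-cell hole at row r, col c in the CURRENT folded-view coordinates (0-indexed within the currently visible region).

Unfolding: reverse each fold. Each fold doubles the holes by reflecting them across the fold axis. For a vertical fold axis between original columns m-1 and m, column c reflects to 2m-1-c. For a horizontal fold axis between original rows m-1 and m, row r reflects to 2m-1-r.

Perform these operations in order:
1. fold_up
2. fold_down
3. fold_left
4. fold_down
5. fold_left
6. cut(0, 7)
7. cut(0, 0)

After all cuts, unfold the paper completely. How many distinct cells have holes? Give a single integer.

Op 1 fold_up: fold axis h@4; visible region now rows[0,4) x cols[0,32) = 4x32
Op 2 fold_down: fold axis h@2; visible region now rows[2,4) x cols[0,32) = 2x32
Op 3 fold_left: fold axis v@16; visible region now rows[2,4) x cols[0,16) = 2x16
Op 4 fold_down: fold axis h@3; visible region now rows[3,4) x cols[0,16) = 1x16
Op 5 fold_left: fold axis v@8; visible region now rows[3,4) x cols[0,8) = 1x8
Op 6 cut(0, 7): punch at orig (3,7); cuts so far [(3, 7)]; region rows[3,4) x cols[0,8) = 1x8
Op 7 cut(0, 0): punch at orig (3,0); cuts so far [(3, 0), (3, 7)]; region rows[3,4) x cols[0,8) = 1x8
Unfold 1 (reflect across v@8): 4 holes -> [(3, 0), (3, 7), (3, 8), (3, 15)]
Unfold 2 (reflect across h@3): 8 holes -> [(2, 0), (2, 7), (2, 8), (2, 15), (3, 0), (3, 7), (3, 8), (3, 15)]
Unfold 3 (reflect across v@16): 16 holes -> [(2, 0), (2, 7), (2, 8), (2, 15), (2, 16), (2, 23), (2, 24), (2, 31), (3, 0), (3, 7), (3, 8), (3, 15), (3, 16), (3, 23), (3, 24), (3, 31)]
Unfold 4 (reflect across h@2): 32 holes -> [(0, 0), (0, 7), (0, 8), (0, 15), (0, 16), (0, 23), (0, 24), (0, 31), (1, 0), (1, 7), (1, 8), (1, 15), (1, 16), (1, 23), (1, 24), (1, 31), (2, 0), (2, 7), (2, 8), (2, 15), (2, 16), (2, 23), (2, 24), (2, 31), (3, 0), (3, 7), (3, 8), (3, 15), (3, 16), (3, 23), (3, 24), (3, 31)]
Unfold 5 (reflect across h@4): 64 holes -> [(0, 0), (0, 7), (0, 8), (0, 15), (0, 16), (0, 23), (0, 24), (0, 31), (1, 0), (1, 7), (1, 8), (1, 15), (1, 16), (1, 23), (1, 24), (1, 31), (2, 0), (2, 7), (2, 8), (2, 15), (2, 16), (2, 23), (2, 24), (2, 31), (3, 0), (3, 7), (3, 8), (3, 15), (3, 16), (3, 23), (3, 24), (3, 31), (4, 0), (4, 7), (4, 8), (4, 15), (4, 16), (4, 23), (4, 24), (4, 31), (5, 0), (5, 7), (5, 8), (5, 15), (5, 16), (5, 23), (5, 24), (5, 31), (6, 0), (6, 7), (6, 8), (6, 15), (6, 16), (6, 23), (6, 24), (6, 31), (7, 0), (7, 7), (7, 8), (7, 15), (7, 16), (7, 23), (7, 24), (7, 31)]

Answer: 64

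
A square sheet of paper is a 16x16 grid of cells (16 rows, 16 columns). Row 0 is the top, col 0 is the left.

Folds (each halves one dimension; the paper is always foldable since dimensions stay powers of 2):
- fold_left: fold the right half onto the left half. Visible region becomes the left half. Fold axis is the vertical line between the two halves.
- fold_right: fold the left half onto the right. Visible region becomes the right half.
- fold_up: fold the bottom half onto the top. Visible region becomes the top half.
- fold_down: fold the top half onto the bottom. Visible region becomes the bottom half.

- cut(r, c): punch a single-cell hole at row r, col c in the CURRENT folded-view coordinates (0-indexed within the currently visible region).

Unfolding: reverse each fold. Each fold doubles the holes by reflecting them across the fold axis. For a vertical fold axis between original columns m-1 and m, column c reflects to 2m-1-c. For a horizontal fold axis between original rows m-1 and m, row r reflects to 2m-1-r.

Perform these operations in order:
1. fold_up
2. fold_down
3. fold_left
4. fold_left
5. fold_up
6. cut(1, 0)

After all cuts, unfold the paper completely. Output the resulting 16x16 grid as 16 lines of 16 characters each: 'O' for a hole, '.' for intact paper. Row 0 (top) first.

Op 1 fold_up: fold axis h@8; visible region now rows[0,8) x cols[0,16) = 8x16
Op 2 fold_down: fold axis h@4; visible region now rows[4,8) x cols[0,16) = 4x16
Op 3 fold_left: fold axis v@8; visible region now rows[4,8) x cols[0,8) = 4x8
Op 4 fold_left: fold axis v@4; visible region now rows[4,8) x cols[0,4) = 4x4
Op 5 fold_up: fold axis h@6; visible region now rows[4,6) x cols[0,4) = 2x4
Op 6 cut(1, 0): punch at orig (5,0); cuts so far [(5, 0)]; region rows[4,6) x cols[0,4) = 2x4
Unfold 1 (reflect across h@6): 2 holes -> [(5, 0), (6, 0)]
Unfold 2 (reflect across v@4): 4 holes -> [(5, 0), (5, 7), (6, 0), (6, 7)]
Unfold 3 (reflect across v@8): 8 holes -> [(5, 0), (5, 7), (5, 8), (5, 15), (6, 0), (6, 7), (6, 8), (6, 15)]
Unfold 4 (reflect across h@4): 16 holes -> [(1, 0), (1, 7), (1, 8), (1, 15), (2, 0), (2, 7), (2, 8), (2, 15), (5, 0), (5, 7), (5, 8), (5, 15), (6, 0), (6, 7), (6, 8), (6, 15)]
Unfold 5 (reflect across h@8): 32 holes -> [(1, 0), (1, 7), (1, 8), (1, 15), (2, 0), (2, 7), (2, 8), (2, 15), (5, 0), (5, 7), (5, 8), (5, 15), (6, 0), (6, 7), (6, 8), (6, 15), (9, 0), (9, 7), (9, 8), (9, 15), (10, 0), (10, 7), (10, 8), (10, 15), (13, 0), (13, 7), (13, 8), (13, 15), (14, 0), (14, 7), (14, 8), (14, 15)]

Answer: ................
O......OO......O
O......OO......O
................
................
O......OO......O
O......OO......O
................
................
O......OO......O
O......OO......O
................
................
O......OO......O
O......OO......O
................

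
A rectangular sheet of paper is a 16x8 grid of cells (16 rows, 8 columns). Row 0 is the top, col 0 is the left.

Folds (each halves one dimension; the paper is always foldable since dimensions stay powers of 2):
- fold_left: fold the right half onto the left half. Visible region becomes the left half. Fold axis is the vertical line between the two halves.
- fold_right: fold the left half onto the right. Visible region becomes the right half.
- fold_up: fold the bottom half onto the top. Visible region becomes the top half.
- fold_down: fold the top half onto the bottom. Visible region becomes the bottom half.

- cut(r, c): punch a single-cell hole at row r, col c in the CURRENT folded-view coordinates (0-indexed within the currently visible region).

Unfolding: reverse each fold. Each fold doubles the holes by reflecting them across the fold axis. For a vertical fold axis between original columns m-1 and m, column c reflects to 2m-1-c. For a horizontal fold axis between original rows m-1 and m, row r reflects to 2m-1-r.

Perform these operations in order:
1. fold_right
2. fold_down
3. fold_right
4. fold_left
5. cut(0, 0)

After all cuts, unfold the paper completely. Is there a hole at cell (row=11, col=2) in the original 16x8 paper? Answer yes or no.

Answer: no

Derivation:
Op 1 fold_right: fold axis v@4; visible region now rows[0,16) x cols[4,8) = 16x4
Op 2 fold_down: fold axis h@8; visible region now rows[8,16) x cols[4,8) = 8x4
Op 3 fold_right: fold axis v@6; visible region now rows[8,16) x cols[6,8) = 8x2
Op 4 fold_left: fold axis v@7; visible region now rows[8,16) x cols[6,7) = 8x1
Op 5 cut(0, 0): punch at orig (8,6); cuts so far [(8, 6)]; region rows[8,16) x cols[6,7) = 8x1
Unfold 1 (reflect across v@7): 2 holes -> [(8, 6), (8, 7)]
Unfold 2 (reflect across v@6): 4 holes -> [(8, 4), (8, 5), (8, 6), (8, 7)]
Unfold 3 (reflect across h@8): 8 holes -> [(7, 4), (7, 5), (7, 6), (7, 7), (8, 4), (8, 5), (8, 6), (8, 7)]
Unfold 4 (reflect across v@4): 16 holes -> [(7, 0), (7, 1), (7, 2), (7, 3), (7, 4), (7, 5), (7, 6), (7, 7), (8, 0), (8, 1), (8, 2), (8, 3), (8, 4), (8, 5), (8, 6), (8, 7)]
Holes: [(7, 0), (7, 1), (7, 2), (7, 3), (7, 4), (7, 5), (7, 6), (7, 7), (8, 0), (8, 1), (8, 2), (8, 3), (8, 4), (8, 5), (8, 6), (8, 7)]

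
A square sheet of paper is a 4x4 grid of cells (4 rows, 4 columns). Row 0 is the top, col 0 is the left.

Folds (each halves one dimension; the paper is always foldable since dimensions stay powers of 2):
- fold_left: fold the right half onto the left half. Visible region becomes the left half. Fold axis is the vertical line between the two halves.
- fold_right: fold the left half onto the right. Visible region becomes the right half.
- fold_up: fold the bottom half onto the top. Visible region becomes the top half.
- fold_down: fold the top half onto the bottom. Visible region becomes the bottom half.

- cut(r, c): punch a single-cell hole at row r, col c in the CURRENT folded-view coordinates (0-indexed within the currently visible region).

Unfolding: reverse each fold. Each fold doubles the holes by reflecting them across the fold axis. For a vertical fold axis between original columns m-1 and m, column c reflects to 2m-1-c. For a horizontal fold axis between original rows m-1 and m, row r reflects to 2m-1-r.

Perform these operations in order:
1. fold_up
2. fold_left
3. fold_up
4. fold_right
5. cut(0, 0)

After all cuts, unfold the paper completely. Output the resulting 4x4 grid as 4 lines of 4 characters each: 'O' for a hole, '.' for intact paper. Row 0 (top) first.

Op 1 fold_up: fold axis h@2; visible region now rows[0,2) x cols[0,4) = 2x4
Op 2 fold_left: fold axis v@2; visible region now rows[0,2) x cols[0,2) = 2x2
Op 3 fold_up: fold axis h@1; visible region now rows[0,1) x cols[0,2) = 1x2
Op 4 fold_right: fold axis v@1; visible region now rows[0,1) x cols[1,2) = 1x1
Op 5 cut(0, 0): punch at orig (0,1); cuts so far [(0, 1)]; region rows[0,1) x cols[1,2) = 1x1
Unfold 1 (reflect across v@1): 2 holes -> [(0, 0), (0, 1)]
Unfold 2 (reflect across h@1): 4 holes -> [(0, 0), (0, 1), (1, 0), (1, 1)]
Unfold 3 (reflect across v@2): 8 holes -> [(0, 0), (0, 1), (0, 2), (0, 3), (1, 0), (1, 1), (1, 2), (1, 3)]
Unfold 4 (reflect across h@2): 16 holes -> [(0, 0), (0, 1), (0, 2), (0, 3), (1, 0), (1, 1), (1, 2), (1, 3), (2, 0), (2, 1), (2, 2), (2, 3), (3, 0), (3, 1), (3, 2), (3, 3)]

Answer: OOOO
OOOO
OOOO
OOOO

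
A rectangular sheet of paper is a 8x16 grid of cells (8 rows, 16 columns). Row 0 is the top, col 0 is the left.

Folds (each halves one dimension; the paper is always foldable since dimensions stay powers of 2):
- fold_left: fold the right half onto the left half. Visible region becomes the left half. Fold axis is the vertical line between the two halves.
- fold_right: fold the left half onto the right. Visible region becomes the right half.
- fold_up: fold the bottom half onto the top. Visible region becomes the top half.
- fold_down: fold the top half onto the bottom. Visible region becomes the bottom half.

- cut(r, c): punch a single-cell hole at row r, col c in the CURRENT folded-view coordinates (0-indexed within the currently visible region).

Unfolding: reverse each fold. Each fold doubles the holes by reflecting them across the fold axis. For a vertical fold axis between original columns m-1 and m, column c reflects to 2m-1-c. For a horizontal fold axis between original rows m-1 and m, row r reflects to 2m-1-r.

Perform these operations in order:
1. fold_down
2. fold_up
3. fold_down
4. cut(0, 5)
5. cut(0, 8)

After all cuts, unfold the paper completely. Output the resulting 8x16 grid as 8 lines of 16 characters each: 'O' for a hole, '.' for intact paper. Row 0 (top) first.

Answer: .....O..O.......
.....O..O.......
.....O..O.......
.....O..O.......
.....O..O.......
.....O..O.......
.....O..O.......
.....O..O.......

Derivation:
Op 1 fold_down: fold axis h@4; visible region now rows[4,8) x cols[0,16) = 4x16
Op 2 fold_up: fold axis h@6; visible region now rows[4,6) x cols[0,16) = 2x16
Op 3 fold_down: fold axis h@5; visible region now rows[5,6) x cols[0,16) = 1x16
Op 4 cut(0, 5): punch at orig (5,5); cuts so far [(5, 5)]; region rows[5,6) x cols[0,16) = 1x16
Op 5 cut(0, 8): punch at orig (5,8); cuts so far [(5, 5), (5, 8)]; region rows[5,6) x cols[0,16) = 1x16
Unfold 1 (reflect across h@5): 4 holes -> [(4, 5), (4, 8), (5, 5), (5, 8)]
Unfold 2 (reflect across h@6): 8 holes -> [(4, 5), (4, 8), (5, 5), (5, 8), (6, 5), (6, 8), (7, 5), (7, 8)]
Unfold 3 (reflect across h@4): 16 holes -> [(0, 5), (0, 8), (1, 5), (1, 8), (2, 5), (2, 8), (3, 5), (3, 8), (4, 5), (4, 8), (5, 5), (5, 8), (6, 5), (6, 8), (7, 5), (7, 8)]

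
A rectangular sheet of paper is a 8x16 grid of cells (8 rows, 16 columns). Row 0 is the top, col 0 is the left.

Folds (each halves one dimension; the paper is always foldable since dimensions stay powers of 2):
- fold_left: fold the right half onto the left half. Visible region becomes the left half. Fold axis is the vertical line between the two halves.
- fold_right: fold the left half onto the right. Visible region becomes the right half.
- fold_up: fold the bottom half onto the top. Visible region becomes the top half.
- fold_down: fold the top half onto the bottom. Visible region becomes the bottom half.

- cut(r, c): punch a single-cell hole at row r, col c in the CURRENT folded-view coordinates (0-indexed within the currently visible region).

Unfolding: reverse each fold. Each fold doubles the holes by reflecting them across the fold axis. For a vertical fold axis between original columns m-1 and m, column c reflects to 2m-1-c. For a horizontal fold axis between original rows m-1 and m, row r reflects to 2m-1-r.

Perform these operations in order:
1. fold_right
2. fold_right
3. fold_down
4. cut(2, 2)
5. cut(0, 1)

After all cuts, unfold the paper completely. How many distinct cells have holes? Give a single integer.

Op 1 fold_right: fold axis v@8; visible region now rows[0,8) x cols[8,16) = 8x8
Op 2 fold_right: fold axis v@12; visible region now rows[0,8) x cols[12,16) = 8x4
Op 3 fold_down: fold axis h@4; visible region now rows[4,8) x cols[12,16) = 4x4
Op 4 cut(2, 2): punch at orig (6,14); cuts so far [(6, 14)]; region rows[4,8) x cols[12,16) = 4x4
Op 5 cut(0, 1): punch at orig (4,13); cuts so far [(4, 13), (6, 14)]; region rows[4,8) x cols[12,16) = 4x4
Unfold 1 (reflect across h@4): 4 holes -> [(1, 14), (3, 13), (4, 13), (6, 14)]
Unfold 2 (reflect across v@12): 8 holes -> [(1, 9), (1, 14), (3, 10), (3, 13), (4, 10), (4, 13), (6, 9), (6, 14)]
Unfold 3 (reflect across v@8): 16 holes -> [(1, 1), (1, 6), (1, 9), (1, 14), (3, 2), (3, 5), (3, 10), (3, 13), (4, 2), (4, 5), (4, 10), (4, 13), (6, 1), (6, 6), (6, 9), (6, 14)]

Answer: 16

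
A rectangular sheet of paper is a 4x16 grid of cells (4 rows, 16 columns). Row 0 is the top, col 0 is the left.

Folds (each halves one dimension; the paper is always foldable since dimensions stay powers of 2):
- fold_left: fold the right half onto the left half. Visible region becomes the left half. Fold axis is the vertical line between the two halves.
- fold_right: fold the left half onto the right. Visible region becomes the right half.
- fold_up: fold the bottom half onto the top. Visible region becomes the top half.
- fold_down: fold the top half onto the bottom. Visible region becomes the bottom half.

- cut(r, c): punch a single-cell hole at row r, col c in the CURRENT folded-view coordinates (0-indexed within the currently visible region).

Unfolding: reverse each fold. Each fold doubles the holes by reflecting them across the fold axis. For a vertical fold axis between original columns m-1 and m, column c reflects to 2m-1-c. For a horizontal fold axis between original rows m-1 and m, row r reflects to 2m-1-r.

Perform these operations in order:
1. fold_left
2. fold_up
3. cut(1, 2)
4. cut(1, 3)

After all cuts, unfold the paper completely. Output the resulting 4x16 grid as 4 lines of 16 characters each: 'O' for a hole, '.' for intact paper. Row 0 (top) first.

Answer: ................
..OO........OO..
..OO........OO..
................

Derivation:
Op 1 fold_left: fold axis v@8; visible region now rows[0,4) x cols[0,8) = 4x8
Op 2 fold_up: fold axis h@2; visible region now rows[0,2) x cols[0,8) = 2x8
Op 3 cut(1, 2): punch at orig (1,2); cuts so far [(1, 2)]; region rows[0,2) x cols[0,8) = 2x8
Op 4 cut(1, 3): punch at orig (1,3); cuts so far [(1, 2), (1, 3)]; region rows[0,2) x cols[0,8) = 2x8
Unfold 1 (reflect across h@2): 4 holes -> [(1, 2), (1, 3), (2, 2), (2, 3)]
Unfold 2 (reflect across v@8): 8 holes -> [(1, 2), (1, 3), (1, 12), (1, 13), (2, 2), (2, 3), (2, 12), (2, 13)]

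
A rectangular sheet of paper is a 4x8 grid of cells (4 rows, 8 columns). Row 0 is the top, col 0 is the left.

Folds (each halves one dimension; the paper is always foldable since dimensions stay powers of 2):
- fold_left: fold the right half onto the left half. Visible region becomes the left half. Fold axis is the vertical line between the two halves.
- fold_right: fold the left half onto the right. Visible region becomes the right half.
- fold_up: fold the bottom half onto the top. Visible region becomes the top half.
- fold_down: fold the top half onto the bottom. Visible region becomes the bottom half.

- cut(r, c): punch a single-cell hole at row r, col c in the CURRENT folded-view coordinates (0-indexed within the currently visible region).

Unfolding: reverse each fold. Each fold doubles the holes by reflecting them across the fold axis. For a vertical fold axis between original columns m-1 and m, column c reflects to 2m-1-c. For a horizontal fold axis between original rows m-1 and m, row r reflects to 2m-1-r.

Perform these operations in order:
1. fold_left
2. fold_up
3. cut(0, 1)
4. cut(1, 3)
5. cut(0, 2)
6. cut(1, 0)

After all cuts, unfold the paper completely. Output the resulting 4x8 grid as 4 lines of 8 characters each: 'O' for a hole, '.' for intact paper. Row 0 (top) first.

Op 1 fold_left: fold axis v@4; visible region now rows[0,4) x cols[0,4) = 4x4
Op 2 fold_up: fold axis h@2; visible region now rows[0,2) x cols[0,4) = 2x4
Op 3 cut(0, 1): punch at orig (0,1); cuts so far [(0, 1)]; region rows[0,2) x cols[0,4) = 2x4
Op 4 cut(1, 3): punch at orig (1,3); cuts so far [(0, 1), (1, 3)]; region rows[0,2) x cols[0,4) = 2x4
Op 5 cut(0, 2): punch at orig (0,2); cuts so far [(0, 1), (0, 2), (1, 3)]; region rows[0,2) x cols[0,4) = 2x4
Op 6 cut(1, 0): punch at orig (1,0); cuts so far [(0, 1), (0, 2), (1, 0), (1, 3)]; region rows[0,2) x cols[0,4) = 2x4
Unfold 1 (reflect across h@2): 8 holes -> [(0, 1), (0, 2), (1, 0), (1, 3), (2, 0), (2, 3), (3, 1), (3, 2)]
Unfold 2 (reflect across v@4): 16 holes -> [(0, 1), (0, 2), (0, 5), (0, 6), (1, 0), (1, 3), (1, 4), (1, 7), (2, 0), (2, 3), (2, 4), (2, 7), (3, 1), (3, 2), (3, 5), (3, 6)]

Answer: .OO..OO.
O..OO..O
O..OO..O
.OO..OO.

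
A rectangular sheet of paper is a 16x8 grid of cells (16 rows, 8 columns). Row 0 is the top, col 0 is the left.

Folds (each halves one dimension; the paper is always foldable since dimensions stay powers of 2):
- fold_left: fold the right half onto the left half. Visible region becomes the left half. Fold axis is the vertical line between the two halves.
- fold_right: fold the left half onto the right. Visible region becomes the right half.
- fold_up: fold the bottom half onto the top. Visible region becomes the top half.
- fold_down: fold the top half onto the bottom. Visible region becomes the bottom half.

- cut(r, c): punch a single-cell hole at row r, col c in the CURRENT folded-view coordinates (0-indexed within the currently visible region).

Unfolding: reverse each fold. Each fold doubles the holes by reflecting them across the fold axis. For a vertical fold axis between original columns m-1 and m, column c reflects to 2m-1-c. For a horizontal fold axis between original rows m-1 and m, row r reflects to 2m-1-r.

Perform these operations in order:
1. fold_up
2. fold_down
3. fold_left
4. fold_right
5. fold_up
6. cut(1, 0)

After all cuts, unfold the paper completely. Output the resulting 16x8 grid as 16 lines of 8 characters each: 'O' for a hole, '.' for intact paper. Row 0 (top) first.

Answer: ........
.OO..OO.
.OO..OO.
........
........
.OO..OO.
.OO..OO.
........
........
.OO..OO.
.OO..OO.
........
........
.OO..OO.
.OO..OO.
........

Derivation:
Op 1 fold_up: fold axis h@8; visible region now rows[0,8) x cols[0,8) = 8x8
Op 2 fold_down: fold axis h@4; visible region now rows[4,8) x cols[0,8) = 4x8
Op 3 fold_left: fold axis v@4; visible region now rows[4,8) x cols[0,4) = 4x4
Op 4 fold_right: fold axis v@2; visible region now rows[4,8) x cols[2,4) = 4x2
Op 5 fold_up: fold axis h@6; visible region now rows[4,6) x cols[2,4) = 2x2
Op 6 cut(1, 0): punch at orig (5,2); cuts so far [(5, 2)]; region rows[4,6) x cols[2,4) = 2x2
Unfold 1 (reflect across h@6): 2 holes -> [(5, 2), (6, 2)]
Unfold 2 (reflect across v@2): 4 holes -> [(5, 1), (5, 2), (6, 1), (6, 2)]
Unfold 3 (reflect across v@4): 8 holes -> [(5, 1), (5, 2), (5, 5), (5, 6), (6, 1), (6, 2), (6, 5), (6, 6)]
Unfold 4 (reflect across h@4): 16 holes -> [(1, 1), (1, 2), (1, 5), (1, 6), (2, 1), (2, 2), (2, 5), (2, 6), (5, 1), (5, 2), (5, 5), (5, 6), (6, 1), (6, 2), (6, 5), (6, 6)]
Unfold 5 (reflect across h@8): 32 holes -> [(1, 1), (1, 2), (1, 5), (1, 6), (2, 1), (2, 2), (2, 5), (2, 6), (5, 1), (5, 2), (5, 5), (5, 6), (6, 1), (6, 2), (6, 5), (6, 6), (9, 1), (9, 2), (9, 5), (9, 6), (10, 1), (10, 2), (10, 5), (10, 6), (13, 1), (13, 2), (13, 5), (13, 6), (14, 1), (14, 2), (14, 5), (14, 6)]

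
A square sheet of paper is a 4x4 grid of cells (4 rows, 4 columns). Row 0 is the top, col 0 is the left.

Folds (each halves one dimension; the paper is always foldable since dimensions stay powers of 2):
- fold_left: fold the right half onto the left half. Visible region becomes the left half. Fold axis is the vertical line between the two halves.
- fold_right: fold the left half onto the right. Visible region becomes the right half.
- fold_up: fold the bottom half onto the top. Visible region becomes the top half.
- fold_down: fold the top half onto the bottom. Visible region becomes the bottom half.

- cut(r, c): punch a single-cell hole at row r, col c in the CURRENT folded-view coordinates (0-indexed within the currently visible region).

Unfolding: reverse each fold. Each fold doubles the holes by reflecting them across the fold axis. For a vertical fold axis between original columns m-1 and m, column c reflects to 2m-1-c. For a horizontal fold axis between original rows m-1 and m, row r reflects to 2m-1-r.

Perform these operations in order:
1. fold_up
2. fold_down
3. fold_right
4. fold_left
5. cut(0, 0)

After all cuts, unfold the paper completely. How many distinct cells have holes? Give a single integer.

Answer: 16

Derivation:
Op 1 fold_up: fold axis h@2; visible region now rows[0,2) x cols[0,4) = 2x4
Op 2 fold_down: fold axis h@1; visible region now rows[1,2) x cols[0,4) = 1x4
Op 3 fold_right: fold axis v@2; visible region now rows[1,2) x cols[2,4) = 1x2
Op 4 fold_left: fold axis v@3; visible region now rows[1,2) x cols[2,3) = 1x1
Op 5 cut(0, 0): punch at orig (1,2); cuts so far [(1, 2)]; region rows[1,2) x cols[2,3) = 1x1
Unfold 1 (reflect across v@3): 2 holes -> [(1, 2), (1, 3)]
Unfold 2 (reflect across v@2): 4 holes -> [(1, 0), (1, 1), (1, 2), (1, 3)]
Unfold 3 (reflect across h@1): 8 holes -> [(0, 0), (0, 1), (0, 2), (0, 3), (1, 0), (1, 1), (1, 2), (1, 3)]
Unfold 4 (reflect across h@2): 16 holes -> [(0, 0), (0, 1), (0, 2), (0, 3), (1, 0), (1, 1), (1, 2), (1, 3), (2, 0), (2, 1), (2, 2), (2, 3), (3, 0), (3, 1), (3, 2), (3, 3)]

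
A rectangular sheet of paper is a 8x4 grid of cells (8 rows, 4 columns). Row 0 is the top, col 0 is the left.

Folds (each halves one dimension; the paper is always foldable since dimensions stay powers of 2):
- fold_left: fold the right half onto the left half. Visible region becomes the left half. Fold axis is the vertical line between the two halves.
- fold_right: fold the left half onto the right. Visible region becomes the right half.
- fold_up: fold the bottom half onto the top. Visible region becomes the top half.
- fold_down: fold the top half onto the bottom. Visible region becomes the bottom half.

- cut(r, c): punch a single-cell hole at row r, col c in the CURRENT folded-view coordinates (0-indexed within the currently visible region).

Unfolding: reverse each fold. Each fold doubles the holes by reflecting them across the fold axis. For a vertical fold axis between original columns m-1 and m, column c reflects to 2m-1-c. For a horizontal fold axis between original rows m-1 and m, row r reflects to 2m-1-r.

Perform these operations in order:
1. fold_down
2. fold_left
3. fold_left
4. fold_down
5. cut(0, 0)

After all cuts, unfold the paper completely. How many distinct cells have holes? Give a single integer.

Answer: 16

Derivation:
Op 1 fold_down: fold axis h@4; visible region now rows[4,8) x cols[0,4) = 4x4
Op 2 fold_left: fold axis v@2; visible region now rows[4,8) x cols[0,2) = 4x2
Op 3 fold_left: fold axis v@1; visible region now rows[4,8) x cols[0,1) = 4x1
Op 4 fold_down: fold axis h@6; visible region now rows[6,8) x cols[0,1) = 2x1
Op 5 cut(0, 0): punch at orig (6,0); cuts so far [(6, 0)]; region rows[6,8) x cols[0,1) = 2x1
Unfold 1 (reflect across h@6): 2 holes -> [(5, 0), (6, 0)]
Unfold 2 (reflect across v@1): 4 holes -> [(5, 0), (5, 1), (6, 0), (6, 1)]
Unfold 3 (reflect across v@2): 8 holes -> [(5, 0), (5, 1), (5, 2), (5, 3), (6, 0), (6, 1), (6, 2), (6, 3)]
Unfold 4 (reflect across h@4): 16 holes -> [(1, 0), (1, 1), (1, 2), (1, 3), (2, 0), (2, 1), (2, 2), (2, 3), (5, 0), (5, 1), (5, 2), (5, 3), (6, 0), (6, 1), (6, 2), (6, 3)]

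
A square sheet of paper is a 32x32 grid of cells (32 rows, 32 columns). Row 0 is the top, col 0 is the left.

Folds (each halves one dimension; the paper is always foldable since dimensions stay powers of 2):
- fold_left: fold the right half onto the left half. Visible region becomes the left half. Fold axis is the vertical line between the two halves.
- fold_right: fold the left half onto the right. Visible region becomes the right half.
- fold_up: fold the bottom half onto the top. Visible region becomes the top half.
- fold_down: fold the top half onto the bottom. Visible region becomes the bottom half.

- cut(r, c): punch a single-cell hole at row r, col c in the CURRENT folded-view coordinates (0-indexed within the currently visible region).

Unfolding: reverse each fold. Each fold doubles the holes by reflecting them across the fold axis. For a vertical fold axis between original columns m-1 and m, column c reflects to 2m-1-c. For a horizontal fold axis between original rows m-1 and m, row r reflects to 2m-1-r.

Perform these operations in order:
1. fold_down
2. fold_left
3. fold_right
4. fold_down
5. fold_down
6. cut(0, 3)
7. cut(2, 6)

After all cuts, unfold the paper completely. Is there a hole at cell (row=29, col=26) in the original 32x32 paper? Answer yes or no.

Op 1 fold_down: fold axis h@16; visible region now rows[16,32) x cols[0,32) = 16x32
Op 2 fold_left: fold axis v@16; visible region now rows[16,32) x cols[0,16) = 16x16
Op 3 fold_right: fold axis v@8; visible region now rows[16,32) x cols[8,16) = 16x8
Op 4 fold_down: fold axis h@24; visible region now rows[24,32) x cols[8,16) = 8x8
Op 5 fold_down: fold axis h@28; visible region now rows[28,32) x cols[8,16) = 4x8
Op 6 cut(0, 3): punch at orig (28,11); cuts so far [(28, 11)]; region rows[28,32) x cols[8,16) = 4x8
Op 7 cut(2, 6): punch at orig (30,14); cuts so far [(28, 11), (30, 14)]; region rows[28,32) x cols[8,16) = 4x8
Unfold 1 (reflect across h@28): 4 holes -> [(25, 14), (27, 11), (28, 11), (30, 14)]
Unfold 2 (reflect across h@24): 8 holes -> [(17, 14), (19, 11), (20, 11), (22, 14), (25, 14), (27, 11), (28, 11), (30, 14)]
Unfold 3 (reflect across v@8): 16 holes -> [(17, 1), (17, 14), (19, 4), (19, 11), (20, 4), (20, 11), (22, 1), (22, 14), (25, 1), (25, 14), (27, 4), (27, 11), (28, 4), (28, 11), (30, 1), (30, 14)]
Unfold 4 (reflect across v@16): 32 holes -> [(17, 1), (17, 14), (17, 17), (17, 30), (19, 4), (19, 11), (19, 20), (19, 27), (20, 4), (20, 11), (20, 20), (20, 27), (22, 1), (22, 14), (22, 17), (22, 30), (25, 1), (25, 14), (25, 17), (25, 30), (27, 4), (27, 11), (27, 20), (27, 27), (28, 4), (28, 11), (28, 20), (28, 27), (30, 1), (30, 14), (30, 17), (30, 30)]
Unfold 5 (reflect across h@16): 64 holes -> [(1, 1), (1, 14), (1, 17), (1, 30), (3, 4), (3, 11), (3, 20), (3, 27), (4, 4), (4, 11), (4, 20), (4, 27), (6, 1), (6, 14), (6, 17), (6, 30), (9, 1), (9, 14), (9, 17), (9, 30), (11, 4), (11, 11), (11, 20), (11, 27), (12, 4), (12, 11), (12, 20), (12, 27), (14, 1), (14, 14), (14, 17), (14, 30), (17, 1), (17, 14), (17, 17), (17, 30), (19, 4), (19, 11), (19, 20), (19, 27), (20, 4), (20, 11), (20, 20), (20, 27), (22, 1), (22, 14), (22, 17), (22, 30), (25, 1), (25, 14), (25, 17), (25, 30), (27, 4), (27, 11), (27, 20), (27, 27), (28, 4), (28, 11), (28, 20), (28, 27), (30, 1), (30, 14), (30, 17), (30, 30)]
Holes: [(1, 1), (1, 14), (1, 17), (1, 30), (3, 4), (3, 11), (3, 20), (3, 27), (4, 4), (4, 11), (4, 20), (4, 27), (6, 1), (6, 14), (6, 17), (6, 30), (9, 1), (9, 14), (9, 17), (9, 30), (11, 4), (11, 11), (11, 20), (11, 27), (12, 4), (12, 11), (12, 20), (12, 27), (14, 1), (14, 14), (14, 17), (14, 30), (17, 1), (17, 14), (17, 17), (17, 30), (19, 4), (19, 11), (19, 20), (19, 27), (20, 4), (20, 11), (20, 20), (20, 27), (22, 1), (22, 14), (22, 17), (22, 30), (25, 1), (25, 14), (25, 17), (25, 30), (27, 4), (27, 11), (27, 20), (27, 27), (28, 4), (28, 11), (28, 20), (28, 27), (30, 1), (30, 14), (30, 17), (30, 30)]

Answer: no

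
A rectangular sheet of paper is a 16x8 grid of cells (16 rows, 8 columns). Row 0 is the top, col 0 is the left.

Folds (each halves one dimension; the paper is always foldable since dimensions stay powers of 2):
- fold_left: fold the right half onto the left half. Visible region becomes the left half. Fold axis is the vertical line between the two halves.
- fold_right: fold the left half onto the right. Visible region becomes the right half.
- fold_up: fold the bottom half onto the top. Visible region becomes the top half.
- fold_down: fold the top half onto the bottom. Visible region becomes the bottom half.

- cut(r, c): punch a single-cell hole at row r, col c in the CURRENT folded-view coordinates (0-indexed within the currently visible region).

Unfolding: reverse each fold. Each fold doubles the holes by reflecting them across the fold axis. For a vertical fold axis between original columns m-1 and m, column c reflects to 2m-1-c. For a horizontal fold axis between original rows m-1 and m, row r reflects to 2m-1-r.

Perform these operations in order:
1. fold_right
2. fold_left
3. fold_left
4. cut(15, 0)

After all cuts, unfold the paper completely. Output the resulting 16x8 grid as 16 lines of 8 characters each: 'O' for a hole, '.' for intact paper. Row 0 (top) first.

Answer: ........
........
........
........
........
........
........
........
........
........
........
........
........
........
........
OOOOOOOO

Derivation:
Op 1 fold_right: fold axis v@4; visible region now rows[0,16) x cols[4,8) = 16x4
Op 2 fold_left: fold axis v@6; visible region now rows[0,16) x cols[4,6) = 16x2
Op 3 fold_left: fold axis v@5; visible region now rows[0,16) x cols[4,5) = 16x1
Op 4 cut(15, 0): punch at orig (15,4); cuts so far [(15, 4)]; region rows[0,16) x cols[4,5) = 16x1
Unfold 1 (reflect across v@5): 2 holes -> [(15, 4), (15, 5)]
Unfold 2 (reflect across v@6): 4 holes -> [(15, 4), (15, 5), (15, 6), (15, 7)]
Unfold 3 (reflect across v@4): 8 holes -> [(15, 0), (15, 1), (15, 2), (15, 3), (15, 4), (15, 5), (15, 6), (15, 7)]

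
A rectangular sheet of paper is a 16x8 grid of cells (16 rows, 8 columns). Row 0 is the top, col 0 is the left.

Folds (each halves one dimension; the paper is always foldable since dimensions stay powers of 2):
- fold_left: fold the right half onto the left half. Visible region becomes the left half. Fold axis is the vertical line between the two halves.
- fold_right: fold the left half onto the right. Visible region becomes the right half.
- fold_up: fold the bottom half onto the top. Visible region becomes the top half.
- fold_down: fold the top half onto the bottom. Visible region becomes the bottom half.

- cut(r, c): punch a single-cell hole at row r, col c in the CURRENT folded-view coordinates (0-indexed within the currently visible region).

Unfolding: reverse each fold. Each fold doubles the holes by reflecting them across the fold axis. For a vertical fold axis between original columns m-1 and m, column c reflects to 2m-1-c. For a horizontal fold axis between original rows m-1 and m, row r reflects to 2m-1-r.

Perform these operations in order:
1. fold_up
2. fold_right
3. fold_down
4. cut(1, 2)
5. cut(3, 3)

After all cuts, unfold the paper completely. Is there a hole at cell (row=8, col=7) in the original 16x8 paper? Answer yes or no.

Op 1 fold_up: fold axis h@8; visible region now rows[0,8) x cols[0,8) = 8x8
Op 2 fold_right: fold axis v@4; visible region now rows[0,8) x cols[4,8) = 8x4
Op 3 fold_down: fold axis h@4; visible region now rows[4,8) x cols[4,8) = 4x4
Op 4 cut(1, 2): punch at orig (5,6); cuts so far [(5, 6)]; region rows[4,8) x cols[4,8) = 4x4
Op 5 cut(3, 3): punch at orig (7,7); cuts so far [(5, 6), (7, 7)]; region rows[4,8) x cols[4,8) = 4x4
Unfold 1 (reflect across h@4): 4 holes -> [(0, 7), (2, 6), (5, 6), (7, 7)]
Unfold 2 (reflect across v@4): 8 holes -> [(0, 0), (0, 7), (2, 1), (2, 6), (5, 1), (5, 6), (7, 0), (7, 7)]
Unfold 3 (reflect across h@8): 16 holes -> [(0, 0), (0, 7), (2, 1), (2, 6), (5, 1), (5, 6), (7, 0), (7, 7), (8, 0), (8, 7), (10, 1), (10, 6), (13, 1), (13, 6), (15, 0), (15, 7)]
Holes: [(0, 0), (0, 7), (2, 1), (2, 6), (5, 1), (5, 6), (7, 0), (7, 7), (8, 0), (8, 7), (10, 1), (10, 6), (13, 1), (13, 6), (15, 0), (15, 7)]

Answer: yes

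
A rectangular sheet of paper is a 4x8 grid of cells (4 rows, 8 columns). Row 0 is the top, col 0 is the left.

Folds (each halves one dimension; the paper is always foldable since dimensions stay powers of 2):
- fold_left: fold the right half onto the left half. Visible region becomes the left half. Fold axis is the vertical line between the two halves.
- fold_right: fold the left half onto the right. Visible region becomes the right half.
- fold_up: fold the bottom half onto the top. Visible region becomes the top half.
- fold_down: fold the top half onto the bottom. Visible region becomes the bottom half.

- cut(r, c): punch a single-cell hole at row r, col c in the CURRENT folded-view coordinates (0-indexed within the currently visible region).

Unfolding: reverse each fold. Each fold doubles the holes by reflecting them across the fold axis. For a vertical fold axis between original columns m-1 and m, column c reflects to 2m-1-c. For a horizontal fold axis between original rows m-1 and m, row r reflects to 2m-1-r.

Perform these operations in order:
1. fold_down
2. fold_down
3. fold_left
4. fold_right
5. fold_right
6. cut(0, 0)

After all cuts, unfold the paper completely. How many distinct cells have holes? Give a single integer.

Op 1 fold_down: fold axis h@2; visible region now rows[2,4) x cols[0,8) = 2x8
Op 2 fold_down: fold axis h@3; visible region now rows[3,4) x cols[0,8) = 1x8
Op 3 fold_left: fold axis v@4; visible region now rows[3,4) x cols[0,4) = 1x4
Op 4 fold_right: fold axis v@2; visible region now rows[3,4) x cols[2,4) = 1x2
Op 5 fold_right: fold axis v@3; visible region now rows[3,4) x cols[3,4) = 1x1
Op 6 cut(0, 0): punch at orig (3,3); cuts so far [(3, 3)]; region rows[3,4) x cols[3,4) = 1x1
Unfold 1 (reflect across v@3): 2 holes -> [(3, 2), (3, 3)]
Unfold 2 (reflect across v@2): 4 holes -> [(3, 0), (3, 1), (3, 2), (3, 3)]
Unfold 3 (reflect across v@4): 8 holes -> [(3, 0), (3, 1), (3, 2), (3, 3), (3, 4), (3, 5), (3, 6), (3, 7)]
Unfold 4 (reflect across h@3): 16 holes -> [(2, 0), (2, 1), (2, 2), (2, 3), (2, 4), (2, 5), (2, 6), (2, 7), (3, 0), (3, 1), (3, 2), (3, 3), (3, 4), (3, 5), (3, 6), (3, 7)]
Unfold 5 (reflect across h@2): 32 holes -> [(0, 0), (0, 1), (0, 2), (0, 3), (0, 4), (0, 5), (0, 6), (0, 7), (1, 0), (1, 1), (1, 2), (1, 3), (1, 4), (1, 5), (1, 6), (1, 7), (2, 0), (2, 1), (2, 2), (2, 3), (2, 4), (2, 5), (2, 6), (2, 7), (3, 0), (3, 1), (3, 2), (3, 3), (3, 4), (3, 5), (3, 6), (3, 7)]

Answer: 32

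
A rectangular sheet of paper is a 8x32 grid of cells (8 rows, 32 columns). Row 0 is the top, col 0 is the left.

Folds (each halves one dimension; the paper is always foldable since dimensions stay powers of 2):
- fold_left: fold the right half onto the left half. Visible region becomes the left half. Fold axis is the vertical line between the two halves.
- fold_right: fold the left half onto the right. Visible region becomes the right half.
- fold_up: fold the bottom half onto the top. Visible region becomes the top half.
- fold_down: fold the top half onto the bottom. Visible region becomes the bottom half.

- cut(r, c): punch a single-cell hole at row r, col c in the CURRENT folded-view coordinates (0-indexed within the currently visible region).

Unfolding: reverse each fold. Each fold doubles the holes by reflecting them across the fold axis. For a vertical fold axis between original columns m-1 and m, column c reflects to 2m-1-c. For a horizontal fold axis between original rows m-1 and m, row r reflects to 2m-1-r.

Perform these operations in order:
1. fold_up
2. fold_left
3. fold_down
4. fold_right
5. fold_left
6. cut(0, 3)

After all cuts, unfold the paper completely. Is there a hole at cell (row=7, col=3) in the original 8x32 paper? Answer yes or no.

Answer: no

Derivation:
Op 1 fold_up: fold axis h@4; visible region now rows[0,4) x cols[0,32) = 4x32
Op 2 fold_left: fold axis v@16; visible region now rows[0,4) x cols[0,16) = 4x16
Op 3 fold_down: fold axis h@2; visible region now rows[2,4) x cols[0,16) = 2x16
Op 4 fold_right: fold axis v@8; visible region now rows[2,4) x cols[8,16) = 2x8
Op 5 fold_left: fold axis v@12; visible region now rows[2,4) x cols[8,12) = 2x4
Op 6 cut(0, 3): punch at orig (2,11); cuts so far [(2, 11)]; region rows[2,4) x cols[8,12) = 2x4
Unfold 1 (reflect across v@12): 2 holes -> [(2, 11), (2, 12)]
Unfold 2 (reflect across v@8): 4 holes -> [(2, 3), (2, 4), (2, 11), (2, 12)]
Unfold 3 (reflect across h@2): 8 holes -> [(1, 3), (1, 4), (1, 11), (1, 12), (2, 3), (2, 4), (2, 11), (2, 12)]
Unfold 4 (reflect across v@16): 16 holes -> [(1, 3), (1, 4), (1, 11), (1, 12), (1, 19), (1, 20), (1, 27), (1, 28), (2, 3), (2, 4), (2, 11), (2, 12), (2, 19), (2, 20), (2, 27), (2, 28)]
Unfold 5 (reflect across h@4): 32 holes -> [(1, 3), (1, 4), (1, 11), (1, 12), (1, 19), (1, 20), (1, 27), (1, 28), (2, 3), (2, 4), (2, 11), (2, 12), (2, 19), (2, 20), (2, 27), (2, 28), (5, 3), (5, 4), (5, 11), (5, 12), (5, 19), (5, 20), (5, 27), (5, 28), (6, 3), (6, 4), (6, 11), (6, 12), (6, 19), (6, 20), (6, 27), (6, 28)]
Holes: [(1, 3), (1, 4), (1, 11), (1, 12), (1, 19), (1, 20), (1, 27), (1, 28), (2, 3), (2, 4), (2, 11), (2, 12), (2, 19), (2, 20), (2, 27), (2, 28), (5, 3), (5, 4), (5, 11), (5, 12), (5, 19), (5, 20), (5, 27), (5, 28), (6, 3), (6, 4), (6, 11), (6, 12), (6, 19), (6, 20), (6, 27), (6, 28)]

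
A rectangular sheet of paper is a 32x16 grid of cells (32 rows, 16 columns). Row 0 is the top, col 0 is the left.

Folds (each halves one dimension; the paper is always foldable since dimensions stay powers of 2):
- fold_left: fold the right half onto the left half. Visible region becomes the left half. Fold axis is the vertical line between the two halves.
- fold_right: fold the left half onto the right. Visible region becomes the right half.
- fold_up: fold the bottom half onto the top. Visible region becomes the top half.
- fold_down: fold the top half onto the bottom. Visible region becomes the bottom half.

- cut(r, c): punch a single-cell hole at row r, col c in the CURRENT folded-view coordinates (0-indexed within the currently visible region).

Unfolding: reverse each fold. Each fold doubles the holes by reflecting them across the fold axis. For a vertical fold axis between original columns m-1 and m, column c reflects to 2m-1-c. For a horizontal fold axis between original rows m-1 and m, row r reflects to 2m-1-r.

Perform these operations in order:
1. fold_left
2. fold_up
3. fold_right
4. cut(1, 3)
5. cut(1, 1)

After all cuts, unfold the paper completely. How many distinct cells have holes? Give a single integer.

Op 1 fold_left: fold axis v@8; visible region now rows[0,32) x cols[0,8) = 32x8
Op 2 fold_up: fold axis h@16; visible region now rows[0,16) x cols[0,8) = 16x8
Op 3 fold_right: fold axis v@4; visible region now rows[0,16) x cols[4,8) = 16x4
Op 4 cut(1, 3): punch at orig (1,7); cuts so far [(1, 7)]; region rows[0,16) x cols[4,8) = 16x4
Op 5 cut(1, 1): punch at orig (1,5); cuts so far [(1, 5), (1, 7)]; region rows[0,16) x cols[4,8) = 16x4
Unfold 1 (reflect across v@4): 4 holes -> [(1, 0), (1, 2), (1, 5), (1, 7)]
Unfold 2 (reflect across h@16): 8 holes -> [(1, 0), (1, 2), (1, 5), (1, 7), (30, 0), (30, 2), (30, 5), (30, 7)]
Unfold 3 (reflect across v@8): 16 holes -> [(1, 0), (1, 2), (1, 5), (1, 7), (1, 8), (1, 10), (1, 13), (1, 15), (30, 0), (30, 2), (30, 5), (30, 7), (30, 8), (30, 10), (30, 13), (30, 15)]

Answer: 16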